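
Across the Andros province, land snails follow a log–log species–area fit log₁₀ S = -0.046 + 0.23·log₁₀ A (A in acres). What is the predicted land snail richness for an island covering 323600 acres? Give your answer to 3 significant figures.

S = 0.8995 × 323600^0.23
ln S = ln 0.8995 + 0.23 × ln 323600 = -0.1059 + 0.23 × 12.6873 = 2.8122
S = e^2.8122 ≈ 16.65

16.6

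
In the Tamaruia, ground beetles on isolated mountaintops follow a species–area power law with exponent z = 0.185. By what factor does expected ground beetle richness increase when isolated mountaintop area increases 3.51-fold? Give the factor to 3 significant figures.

1.26

S₂/S₁ = (A₂/A₁)^z = 3.51^0.185
ln(S₂/S₁) = 0.185 × ln 3.51 = 0.185 × 1.2556 = 0.2323
S₂/S₁ = e^0.2323 ≈ 1.261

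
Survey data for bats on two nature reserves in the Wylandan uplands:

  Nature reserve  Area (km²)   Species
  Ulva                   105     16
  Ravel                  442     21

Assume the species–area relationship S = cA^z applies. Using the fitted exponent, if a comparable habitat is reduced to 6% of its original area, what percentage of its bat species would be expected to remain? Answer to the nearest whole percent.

z = ln(21/16) / ln(442/105) = 0.2719 / 1.4373 = 0.1892
S_new/S_old = (A_new/A_old)^z = 0.06^0.1892 = exp(0.1892 × -2.8134) = 0.5873

59%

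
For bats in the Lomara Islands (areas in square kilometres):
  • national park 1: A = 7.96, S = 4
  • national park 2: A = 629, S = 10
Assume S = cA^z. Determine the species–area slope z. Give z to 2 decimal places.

Taking logs: ln S = ln c + z ln A, so z = (ln S₂ − ln S₁)/(ln A₂ − ln A₁).
z = ln(10/4) / ln(629/7.96) = ln(2.5) / ln(79.02) = 0.9163 / 4.3697 = 0.2097

0.21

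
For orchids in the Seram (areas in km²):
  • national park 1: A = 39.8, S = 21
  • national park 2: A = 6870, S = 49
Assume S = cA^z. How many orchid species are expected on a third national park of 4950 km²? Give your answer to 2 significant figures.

46

z = ln(49/21) / ln(6870/39.8) = 0.8473 / 5.1511 = 0.1645
c = 21 / 39.8^0.1645 = 21 / 1.833 = 11.46
S₃ = 11.46 × 4950^0.1645 = 11.46 × 4.053 ≈ 46.43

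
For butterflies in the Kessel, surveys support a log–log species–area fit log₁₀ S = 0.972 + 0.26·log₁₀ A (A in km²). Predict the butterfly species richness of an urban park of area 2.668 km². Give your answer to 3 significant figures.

12.1

S = 9.376 × 2.668^0.26
ln S = ln 9.376 + 0.26 × ln 2.668 = 2.2381 + 0.26 × 0.9813 = 2.4933
S = e^2.4933 ≈ 12.1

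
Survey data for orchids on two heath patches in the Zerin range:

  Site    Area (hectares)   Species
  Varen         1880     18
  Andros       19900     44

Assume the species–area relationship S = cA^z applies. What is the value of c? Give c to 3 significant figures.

z = ln(S₂/S₁) / ln(A₂/A₁) = ln(44/18) / ln(19900/1880) = 0.8938 / 2.3594 = 0.3788
c = S₁ / A₁^z = 18 / 1880^0.3788 = 18 / 17.39 = 1.035

1.03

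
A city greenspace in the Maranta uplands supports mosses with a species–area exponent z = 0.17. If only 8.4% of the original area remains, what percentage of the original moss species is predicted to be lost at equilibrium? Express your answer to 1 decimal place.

34.4%

S_new/S_old = (A_new/A_old)^z = 0.084^0.17
= exp(0.17 × ln 0.084) = exp(0.17 × -2.4769) = exp(-0.4211) ≈ 0.6563
Fraction lost = 1 − 0.6563 = 0.3437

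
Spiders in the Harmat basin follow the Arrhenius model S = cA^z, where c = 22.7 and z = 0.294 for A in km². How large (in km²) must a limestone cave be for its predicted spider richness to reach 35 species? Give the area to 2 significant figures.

35 = 22.7 × A^0.294  ⇒  A^0.294 = 35/22.7 = 1.542
ln A = ln(1.542) / 0.294 = 0.4330 / 0.294 = 1.4727
A = e^1.4727 ≈ 4.361 km²

4.4 km²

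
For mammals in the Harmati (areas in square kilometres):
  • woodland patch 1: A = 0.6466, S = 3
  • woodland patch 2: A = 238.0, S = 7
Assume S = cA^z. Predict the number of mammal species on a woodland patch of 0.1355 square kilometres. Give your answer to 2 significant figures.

z = ln(7/3) / ln(238/0.6466) = 0.8473 / 5.9083 = 0.1434
c = 3 / 0.6466^0.1434 = 3 / 0.9394 = 3.194
S₃ = 3.194 × 0.1355^0.1434 = 3.194 × 0.7508 ≈ 2.398

2.4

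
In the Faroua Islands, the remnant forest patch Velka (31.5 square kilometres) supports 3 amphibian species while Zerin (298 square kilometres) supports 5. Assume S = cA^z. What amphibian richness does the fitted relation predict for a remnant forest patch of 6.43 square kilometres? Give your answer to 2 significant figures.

2.1

z = ln(5/3) / ln(298/31.5) = 0.5108 / 2.2471 = 0.2273
c = 3 / 31.5^0.2273 = 3 / 2.191 = 1.369
S₃ = 1.369 × 6.43^0.2273 = 1.369 × 1.527 ≈ 2.09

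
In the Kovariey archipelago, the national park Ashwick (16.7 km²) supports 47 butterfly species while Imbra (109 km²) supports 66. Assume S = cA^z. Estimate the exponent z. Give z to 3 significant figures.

Taking logs: ln S = ln c + z ln A, so z = (ln S₂ − ln S₁)/(ln A₂ − ln A₁).
z = ln(66/47) / ln(109/16.7) = ln(1.404) / ln(6.527) = 0.3395 / 1.8759 = 0.1810

0.181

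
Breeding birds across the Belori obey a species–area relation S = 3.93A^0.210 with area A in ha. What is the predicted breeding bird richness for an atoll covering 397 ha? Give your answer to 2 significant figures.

14

S = 3.93 × 397^0.21
ln S = ln 3.93 + 0.21 × ln 397 = 1.3686 + 0.21 × 5.9839 = 2.6253
S = e^2.6253 ≈ 13.81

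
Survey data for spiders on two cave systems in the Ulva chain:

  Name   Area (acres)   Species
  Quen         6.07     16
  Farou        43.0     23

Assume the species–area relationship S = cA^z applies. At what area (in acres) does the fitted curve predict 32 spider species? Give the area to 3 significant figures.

z = ln(23/16) / ln(43/6.07) = 0.3629 / 1.9578 = 0.1854
c = 16 / 6.07^0.1854 = 16 / 1.397 = 11.45
A = (32/11.45)^(1/0.1854) ⇒ ln A = ln(2.794)/0.1854 = 5.5428
A = e^5.5428 ≈ 255.4 acres

255 acres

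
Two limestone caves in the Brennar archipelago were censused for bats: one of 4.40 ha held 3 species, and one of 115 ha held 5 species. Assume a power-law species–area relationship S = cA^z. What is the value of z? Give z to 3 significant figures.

0.157

Taking logs: ln S = ln c + z ln A, so z = (ln S₂ − ln S₁)/(ln A₂ − ln A₁).
z = ln(5/3) / ln(115/4.4) = ln(1.667) / ln(26.14) = 0.5108 / 3.2633 = 0.1565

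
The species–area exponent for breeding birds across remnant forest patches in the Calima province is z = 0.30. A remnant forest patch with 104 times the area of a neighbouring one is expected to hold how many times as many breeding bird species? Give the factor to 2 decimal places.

S₂/S₁ = (A₂/A₁)^z = 104^0.3
ln(S₂/S₁) = 0.3 × ln 104 = 0.3 × 4.6444 = 1.3933
S₂/S₁ = e^1.3933 ≈ 4.028

4.03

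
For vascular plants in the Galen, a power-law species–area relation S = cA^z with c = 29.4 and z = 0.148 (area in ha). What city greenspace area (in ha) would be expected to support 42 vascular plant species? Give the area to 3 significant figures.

42 = 29.4 × A^0.148  ⇒  A^0.148 = 42/29.4 = 1.429
ln A = ln(1.429) / 0.148 = 0.3567 / 0.148 = 2.4100
A = e^2.4100 ≈ 11.13 ha

11.1 ha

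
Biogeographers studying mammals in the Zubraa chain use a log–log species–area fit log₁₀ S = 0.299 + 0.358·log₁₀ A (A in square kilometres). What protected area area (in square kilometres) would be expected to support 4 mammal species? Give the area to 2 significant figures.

4 = 1.991 × A^0.358  ⇒  A^0.358 = 4/1.991 = 2.009
ln A = ln(2.009) / 0.358 = 0.6978 / 0.358 = 1.9492
A = e^1.9492 ≈ 7.023 square kilometres

7.0 square kilometres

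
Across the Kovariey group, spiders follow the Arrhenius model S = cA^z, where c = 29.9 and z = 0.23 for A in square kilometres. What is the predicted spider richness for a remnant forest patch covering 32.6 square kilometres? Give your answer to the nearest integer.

67

S = 29.9 × 32.6^0.23
ln S = ln 29.9 + 0.23 × ln 32.6 = 3.3979 + 0.23 × 3.4843 = 4.1993
S = e^4.1993 ≈ 66.64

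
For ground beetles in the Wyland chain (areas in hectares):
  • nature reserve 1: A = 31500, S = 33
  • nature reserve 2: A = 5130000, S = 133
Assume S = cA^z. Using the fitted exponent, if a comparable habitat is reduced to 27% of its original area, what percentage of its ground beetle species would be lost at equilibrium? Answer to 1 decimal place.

z = ln(133/33) / ln(5130000/31500) = 1.3938 / 5.0929 = 0.2737
S_new/S_old = (A_new/A_old)^z = 0.27^0.2737 = exp(0.2737 × -1.3093) = 0.6988
Fraction lost = 1 − 0.6988 = 0.3012

30.1%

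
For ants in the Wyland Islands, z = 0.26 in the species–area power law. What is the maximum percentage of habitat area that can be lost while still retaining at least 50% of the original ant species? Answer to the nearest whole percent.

93%

Need (A_new/A_old)^0.26 = 0.5, so A_new/A_old = 0.5^(1/0.26) = 0.5^3.846
ln(A_new/A_old) = ln 0.5 / 0.26 = -0.6931 / 0.26 = -2.6660
A_new/A_old = e^-2.6660 ≈ 0.06953
Fraction that can be lost = 1 − 0.06953 = 0.9305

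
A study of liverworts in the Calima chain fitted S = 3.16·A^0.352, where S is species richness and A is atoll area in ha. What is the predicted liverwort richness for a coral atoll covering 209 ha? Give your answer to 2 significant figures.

S = 3.16 × 209^0.352
ln S = ln 3.16 + 0.352 × ln 209 = 1.1506 + 0.352 × 5.3423 = 3.0311
S = e^3.0311 ≈ 20.72

21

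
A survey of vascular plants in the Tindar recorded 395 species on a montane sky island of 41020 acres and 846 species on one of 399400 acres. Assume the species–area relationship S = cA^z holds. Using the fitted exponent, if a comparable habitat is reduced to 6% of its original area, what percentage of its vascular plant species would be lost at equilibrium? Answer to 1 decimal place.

61.0%

z = ln(846/395) / ln(399400/41020) = 0.7616 / 2.2759 = 0.3347
S_new/S_old = (A_new/A_old)^z = 0.06^0.3347 = exp(0.3347 × -2.8134) = 0.39
Fraction lost = 1 − 0.39 = 0.61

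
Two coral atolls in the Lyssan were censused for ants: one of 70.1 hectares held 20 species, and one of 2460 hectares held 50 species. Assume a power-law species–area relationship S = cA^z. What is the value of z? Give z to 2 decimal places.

Taking logs: ln S = ln c + z ln A, so z = (ln S₂ − ln S₁)/(ln A₂ − ln A₁).
z = ln(50/20) / ln(2460/70.1) = ln(2.5) / ln(35.09) = 0.9163 / 3.5580 = 0.2575

0.26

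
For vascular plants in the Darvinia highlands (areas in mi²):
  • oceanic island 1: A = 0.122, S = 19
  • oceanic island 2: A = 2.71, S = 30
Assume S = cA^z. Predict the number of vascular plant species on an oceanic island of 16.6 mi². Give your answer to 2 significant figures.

39

z = ln(30/19) / ln(2.71/0.122) = 0.4568 / 3.1007 = 0.1473
c = 19 / 0.122^0.1473 = 19 / 0.7335 = 25.9
S₃ = 25.9 × 16.6^0.1473 = 25.9 × 1.513 ≈ 39.18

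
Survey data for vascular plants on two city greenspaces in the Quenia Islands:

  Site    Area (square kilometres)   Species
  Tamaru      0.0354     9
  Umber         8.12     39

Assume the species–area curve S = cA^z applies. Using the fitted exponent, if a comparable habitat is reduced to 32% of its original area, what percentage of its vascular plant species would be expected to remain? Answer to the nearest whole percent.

74%

z = ln(39/9) / ln(8.12/0.0354) = 1.4663 / 5.4354 = 0.2698
S_new/S_old = (A_new/A_old)^z = 0.32^0.2698 = exp(0.2698 × -1.1394) = 0.7354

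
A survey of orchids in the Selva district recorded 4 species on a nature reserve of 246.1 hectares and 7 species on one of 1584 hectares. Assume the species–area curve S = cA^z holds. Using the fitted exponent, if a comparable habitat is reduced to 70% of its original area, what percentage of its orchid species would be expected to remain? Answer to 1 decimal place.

89.8%

z = ln(7/4) / ln(1584/246.1) = 0.5596 / 1.8620 = 0.3006
S_new/S_old = (A_new/A_old)^z = 0.7^0.3006 = exp(0.3006 × -0.3567) = 0.8983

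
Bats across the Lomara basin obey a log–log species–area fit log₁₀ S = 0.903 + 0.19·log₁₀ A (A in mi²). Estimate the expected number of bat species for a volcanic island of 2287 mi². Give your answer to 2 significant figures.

35

S = 7.998 × 2287^0.19
ln S = ln 7.998 + 0.19 × ln 2287 = 2.0792 + 0.19 × 7.7350 = 3.5489
S = e^3.5489 ≈ 34.77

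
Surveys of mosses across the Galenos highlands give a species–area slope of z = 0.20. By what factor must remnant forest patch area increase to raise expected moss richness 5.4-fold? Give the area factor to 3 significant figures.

4590

(A₂/A₁)^0.2 = 5.4, so A₂/A₁ = 5.4^(1/0.2) = 5.4^5
ln(A₂/A₁) = ln 5.4 / 0.2 = 1.6864 / 0.2 = 8.4320
A₂/A₁ = e^8.4320 ≈ 4592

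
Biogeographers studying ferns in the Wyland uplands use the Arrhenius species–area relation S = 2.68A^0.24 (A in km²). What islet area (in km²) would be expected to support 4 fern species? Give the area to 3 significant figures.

5.31 km²

4 = 2.68 × A^0.24  ⇒  A^0.24 = 4/2.68 = 1.493
ln A = ln(1.493) / 0.24 = 0.4005 / 0.24 = 1.6687
A = e^1.6687 ≈ 5.305 km²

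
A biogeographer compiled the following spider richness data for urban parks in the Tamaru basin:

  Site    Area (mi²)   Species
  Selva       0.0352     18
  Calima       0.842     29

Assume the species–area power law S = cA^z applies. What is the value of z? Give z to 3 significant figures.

Taking logs: ln S = ln c + z ln A, so z = (ln S₂ − ln S₁)/(ln A₂ − ln A₁).
z = ln(29/18) / ln(0.842/0.0352) = ln(1.611) / ln(23.92) = 0.4769 / 3.1747 = 0.1502

0.150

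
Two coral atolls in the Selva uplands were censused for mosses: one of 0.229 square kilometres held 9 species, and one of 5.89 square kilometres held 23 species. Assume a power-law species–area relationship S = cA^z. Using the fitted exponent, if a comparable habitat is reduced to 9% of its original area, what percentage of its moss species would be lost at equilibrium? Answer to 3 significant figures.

z = ln(23/9) / ln(5.89/0.229) = 0.9383 / 3.2473 = 0.2889
S_new/S_old = (A_new/A_old)^z = 0.09^0.2889 = exp(0.2889 × -2.4079) = 0.4987
Fraction lost = 1 − 0.4987 = 0.5013

50.1%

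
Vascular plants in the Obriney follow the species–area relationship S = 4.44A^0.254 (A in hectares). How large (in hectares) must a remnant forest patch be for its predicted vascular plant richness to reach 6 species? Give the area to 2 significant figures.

6 = 4.44 × A^0.254  ⇒  A^0.254 = 6/4.44 = 1.351
ln A = ln(1.351) / 0.254 = 0.3011 / 0.254 = 1.1855
A = e^1.1855 ≈ 3.272 hectares

3.3 hectares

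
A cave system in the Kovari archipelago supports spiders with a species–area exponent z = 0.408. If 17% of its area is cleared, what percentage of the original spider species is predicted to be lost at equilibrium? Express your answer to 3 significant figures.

7.32%

S_new/S_old = (A_new/A_old)^z = 0.83^0.408
= exp(0.408 × ln 0.83) = exp(0.408 × -0.1863) = exp(-0.0760) ≈ 0.9268
Fraction lost = 1 − 0.9268 = 0.0732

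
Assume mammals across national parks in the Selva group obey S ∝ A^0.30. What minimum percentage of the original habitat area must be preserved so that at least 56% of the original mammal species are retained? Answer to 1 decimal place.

Need (A_new/A_old)^0.3 = 0.56, so A_new/A_old = 0.56^(1/0.3) = 0.56^3.333
ln(A_new/A_old) = ln 0.56 / 0.3 = -0.5798 / 0.3 = -1.9327
A_new/A_old = e^-1.9327 ≈ 0.1448

14.5%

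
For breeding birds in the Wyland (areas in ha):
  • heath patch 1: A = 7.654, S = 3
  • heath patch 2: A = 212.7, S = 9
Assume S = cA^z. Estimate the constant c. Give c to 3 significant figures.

1.53

z = ln(S₂/S₁) / ln(A₂/A₁) = ln(9/3) / ln(212.7/7.654) = 1.0986 / 3.3247 = 0.3304
c = S₁ / A₁^z = 3 / 7.654^0.3304 = 3 / 1.959 = 1.531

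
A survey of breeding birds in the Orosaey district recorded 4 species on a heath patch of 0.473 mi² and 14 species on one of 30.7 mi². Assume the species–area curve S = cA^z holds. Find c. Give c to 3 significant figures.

z = ln(S₂/S₁) / ln(A₂/A₁) = ln(14/4) / ln(30.7/0.473) = 1.2528 / 4.1729 = 0.3002
c = S₁ / A₁^z = 4 / 0.473^0.3002 = 4 / 0.7987 = 5.008

5.01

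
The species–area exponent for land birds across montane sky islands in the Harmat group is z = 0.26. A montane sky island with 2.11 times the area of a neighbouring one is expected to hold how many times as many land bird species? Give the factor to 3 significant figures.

1.21

S₂/S₁ = (A₂/A₁)^z = 2.11^0.26
ln(S₂/S₁) = 0.26 × ln 2.11 = 0.26 × 0.7467 = 0.1941
S₂/S₁ = e^0.1941 ≈ 1.214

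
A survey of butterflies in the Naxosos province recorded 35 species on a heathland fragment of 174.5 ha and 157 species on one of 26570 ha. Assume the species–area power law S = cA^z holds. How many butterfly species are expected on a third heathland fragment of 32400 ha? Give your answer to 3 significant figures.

z = ln(157/35) / ln(26570/174.5) = 1.5009 / 5.0256 = 0.2986
c = 35 / 174.5^0.2986 = 35 / 4.672 = 7.491
S₃ = 7.491 × 32400^0.2986 = 7.491 × 22.24 ≈ 166.6

167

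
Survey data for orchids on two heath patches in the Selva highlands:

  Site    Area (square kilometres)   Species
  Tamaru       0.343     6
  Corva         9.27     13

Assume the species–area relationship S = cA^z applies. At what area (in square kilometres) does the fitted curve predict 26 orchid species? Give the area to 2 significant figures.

180 square kilometres

z = ln(13/6) / ln(9.27/0.343) = 0.7732 / 3.2968 = 0.2345
c = 6 / 0.343^0.2345 = 6 / 0.7781 = 7.711
A = (26/7.711)^(1/0.2345) ⇒ ln A = ln(3.372)/0.2345 = 5.1823
A = e^5.1823 ≈ 178.1 square kilometres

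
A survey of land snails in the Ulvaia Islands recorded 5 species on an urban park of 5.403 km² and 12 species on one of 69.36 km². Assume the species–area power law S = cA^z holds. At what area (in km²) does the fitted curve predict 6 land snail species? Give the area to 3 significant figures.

9.19 km²

z = ln(12/5) / ln(69.36/5.403) = 0.8755 / 2.5524 = 0.3430
c = 5 / 5.403^0.3430 = 5 / 1.784 = 2.803
A = (6/2.803)^(1/0.3430) ⇒ ln A = ln(2.14)/0.3430 = 2.2185
A = e^2.2185 ≈ 9.194 km²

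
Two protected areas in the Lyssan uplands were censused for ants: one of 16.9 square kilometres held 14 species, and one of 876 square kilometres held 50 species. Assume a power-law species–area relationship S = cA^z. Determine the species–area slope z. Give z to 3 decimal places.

Taking logs: ln S = ln c + z ln A, so z = (ln S₂ − ln S₁)/(ln A₂ − ln A₁).
z = ln(50/14) / ln(876/16.9) = ln(3.571) / ln(51.83) = 1.2730 / 3.9481 = 0.3224

0.322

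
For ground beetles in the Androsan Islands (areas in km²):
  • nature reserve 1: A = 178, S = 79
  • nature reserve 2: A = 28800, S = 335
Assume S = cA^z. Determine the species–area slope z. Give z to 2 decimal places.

0.28

Taking logs: ln S = ln c + z ln A, so z = (ln S₂ − ln S₁)/(ln A₂ − ln A₁).
z = ln(335/79) / ln(28800/178) = ln(4.241) / ln(161.8) = 1.4447 / 5.0863 = 0.2840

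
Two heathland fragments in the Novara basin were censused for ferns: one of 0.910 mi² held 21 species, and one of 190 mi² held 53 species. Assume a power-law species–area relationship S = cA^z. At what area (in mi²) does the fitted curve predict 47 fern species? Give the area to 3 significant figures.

z = ln(53/21) / ln(190/0.91) = 0.9258 / 5.3413 = 0.1733
c = 21 / 0.91^0.1733 = 21 / 0.9838 = 21.35
A = (47/21.35)^(1/0.1733) ⇒ ln A = ln(2.202)/0.1733 = 4.5538
A = e^4.5538 ≈ 95 mi²

95.0 mi²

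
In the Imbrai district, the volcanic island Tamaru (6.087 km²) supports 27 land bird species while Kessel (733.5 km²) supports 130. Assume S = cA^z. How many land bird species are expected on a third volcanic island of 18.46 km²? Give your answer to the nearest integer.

z = ln(130/27) / ln(733.5/6.087) = 1.5717 / 4.7917 = 0.3280
c = 27 / 6.087^0.3280 = 27 / 1.808 = 14.93
S₃ = 14.93 × 18.46^0.3280 = 14.93 × 2.602 ≈ 38.85

39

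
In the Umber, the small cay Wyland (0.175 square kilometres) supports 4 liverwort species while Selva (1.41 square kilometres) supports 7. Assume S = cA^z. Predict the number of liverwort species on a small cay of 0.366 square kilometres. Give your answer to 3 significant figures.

4.88

z = ln(7/4) / ln(1.41/0.175) = 0.5596 / 2.0866 = 0.2682
c = 4 / 0.175^0.2682 = 4 / 0.6266 = 6.384
S₃ = 6.384 × 0.366^0.2682 = 6.384 × 0.7637 ≈ 4.875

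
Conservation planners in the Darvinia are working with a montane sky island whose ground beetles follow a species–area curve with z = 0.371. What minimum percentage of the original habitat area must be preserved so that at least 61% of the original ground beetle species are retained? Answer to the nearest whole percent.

26%

Need (A_new/A_old)^0.371 = 0.61, so A_new/A_old = 0.61^(1/0.371) = 0.61^2.695
ln(A_new/A_old) = ln 0.61 / 0.371 = -0.4943 / 0.371 = -1.3323
A_new/A_old = e^-1.3323 ≈ 0.2639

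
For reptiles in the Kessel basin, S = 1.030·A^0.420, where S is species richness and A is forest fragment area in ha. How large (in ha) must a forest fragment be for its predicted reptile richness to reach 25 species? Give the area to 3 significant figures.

1990 ha

25 = 1.03 × A^0.42  ⇒  A^0.42 = 25/1.03 = 24.27
ln A = ln(24.27) / 0.42 = 3.1893 / 0.42 = 7.5936
A = e^7.5936 ≈ 1985 ha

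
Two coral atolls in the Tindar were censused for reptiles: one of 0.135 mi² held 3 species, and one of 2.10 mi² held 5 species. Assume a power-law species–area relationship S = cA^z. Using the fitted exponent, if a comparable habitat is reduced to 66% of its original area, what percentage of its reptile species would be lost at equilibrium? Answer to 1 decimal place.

7.4%

z = ln(5/3) / ln(2.1/0.135) = 0.5108 / 2.7444 = 0.1861
S_new/S_old = (A_new/A_old)^z = 0.66^0.1861 = exp(0.1861 × -0.4155) = 0.9256
Fraction lost = 1 − 0.9256 = 0.07443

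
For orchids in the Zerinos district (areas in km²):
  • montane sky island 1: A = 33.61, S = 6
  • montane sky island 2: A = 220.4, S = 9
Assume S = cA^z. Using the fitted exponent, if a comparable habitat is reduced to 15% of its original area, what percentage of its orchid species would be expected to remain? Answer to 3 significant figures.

66.4%

z = ln(9/6) / ln(220.4/33.61) = 0.4055 / 1.8806 = 0.2156
S_new/S_old = (A_new/A_old)^z = 0.15^0.2156 = exp(0.2156 × -1.8971) = 0.6643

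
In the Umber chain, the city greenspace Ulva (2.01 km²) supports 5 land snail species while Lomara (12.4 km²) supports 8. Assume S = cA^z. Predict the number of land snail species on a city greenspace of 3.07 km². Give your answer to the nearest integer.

6

z = ln(8/5) / ln(12.4/2.01) = 0.4700 / 1.8196 = 0.2583
c = 5 / 2.01^0.2583 = 5 / 1.198 = 4.175
S₃ = 4.175 × 3.07^0.2583 = 4.175 × 1.336 ≈ 5.578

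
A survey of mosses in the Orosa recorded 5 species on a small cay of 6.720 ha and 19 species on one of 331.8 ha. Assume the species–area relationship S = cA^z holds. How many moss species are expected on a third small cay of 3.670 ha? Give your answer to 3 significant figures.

4.06

z = ln(19/5) / ln(331.8/6.72) = 1.3350 / 3.8994 = 0.3424
c = 5 / 6.72^0.3424 = 5 / 1.92 = 2.604
S₃ = 2.604 × 3.67^0.3424 = 2.604 × 1.561 ≈ 4.065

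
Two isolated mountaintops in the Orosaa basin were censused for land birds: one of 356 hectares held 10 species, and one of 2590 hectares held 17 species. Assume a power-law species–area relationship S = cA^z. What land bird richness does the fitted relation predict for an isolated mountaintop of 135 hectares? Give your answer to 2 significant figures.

z = ln(17/10) / ln(2590/356) = 0.5306 / 1.9845 = 0.2674
c = 10 / 356^0.2674 = 10 / 4.811 = 2.079
S₃ = 2.079 × 135^0.2674 = 2.079 × 3.712 ≈ 7.716

7.7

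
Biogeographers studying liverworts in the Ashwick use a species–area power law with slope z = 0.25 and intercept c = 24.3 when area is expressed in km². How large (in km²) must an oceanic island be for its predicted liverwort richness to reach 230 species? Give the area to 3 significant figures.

8030 km²

230 = 24.3 × A^0.25  ⇒  A^0.25 = 230/24.3 = 9.465
ln A = ln(9.465) / 0.25 = 2.2476 / 0.25 = 8.9904
A = e^8.9904 ≈ 8026 km²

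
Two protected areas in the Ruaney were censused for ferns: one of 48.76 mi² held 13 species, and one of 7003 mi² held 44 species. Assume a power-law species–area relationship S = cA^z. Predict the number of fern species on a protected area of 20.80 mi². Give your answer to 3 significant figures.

z = ln(44/13) / ln(7003/48.76) = 1.2192 / 4.9672 = 0.2455
c = 13 / 48.76^0.2455 = 13 / 2.596 = 5.007
S₃ = 5.007 × 20.8^0.2455 = 5.007 × 2.106 ≈ 10.55

10.5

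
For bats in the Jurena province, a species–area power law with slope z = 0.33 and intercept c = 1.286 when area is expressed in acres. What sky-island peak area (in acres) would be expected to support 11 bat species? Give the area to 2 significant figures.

670 acres

11 = 1.286 × A^0.33  ⇒  A^0.33 = 11/1.286 = 8.554
ln A = ln(8.554) / 0.33 = 2.1464 / 0.33 = 6.5041
A = e^6.5041 ≈ 667.9 acres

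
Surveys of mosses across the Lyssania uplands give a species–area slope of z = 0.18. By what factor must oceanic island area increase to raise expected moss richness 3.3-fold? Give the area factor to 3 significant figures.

760

(A₂/A₁)^0.18 = 3.3, so A₂/A₁ = 3.3^(1/0.18) = 3.3^5.556
ln(A₂/A₁) = ln 3.3 / 0.18 = 1.1939 / 0.18 = 6.6329
A₂/A₁ = e^6.6329 ≈ 759.7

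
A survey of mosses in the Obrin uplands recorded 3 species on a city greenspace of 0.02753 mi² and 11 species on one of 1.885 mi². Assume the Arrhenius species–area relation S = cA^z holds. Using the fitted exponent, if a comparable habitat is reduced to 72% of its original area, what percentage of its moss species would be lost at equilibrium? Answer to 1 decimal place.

z = ln(11/3) / ln(1.885/0.02753) = 1.2993 / 4.2264 = 0.3074
S_new/S_old = (A_new/A_old)^z = 0.72^0.3074 = exp(0.3074 × -0.3285) = 0.9039
Fraction lost = 1 − 0.9039 = 0.09606

9.6%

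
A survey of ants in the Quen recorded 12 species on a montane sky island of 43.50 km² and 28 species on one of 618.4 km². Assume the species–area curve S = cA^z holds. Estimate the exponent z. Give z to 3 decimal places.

0.319

Taking logs: ln S = ln c + z ln A, so z = (ln S₂ − ln S₁)/(ln A₂ − ln A₁).
z = ln(28/12) / ln(618.4/43.5) = ln(2.333) / ln(14.22) = 0.8473 / 2.6544 = 0.3192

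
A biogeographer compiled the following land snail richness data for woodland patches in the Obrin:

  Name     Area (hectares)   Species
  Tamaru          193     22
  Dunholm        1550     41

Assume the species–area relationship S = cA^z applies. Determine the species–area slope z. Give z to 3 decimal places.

Taking logs: ln S = ln c + z ln A, so z = (ln S₂ − ln S₁)/(ln A₂ − ln A₁).
z = ln(41/22) / ln(1550/193) = ln(1.864) / ln(8.031) = 0.6225 / 2.0833 = 0.2988

0.299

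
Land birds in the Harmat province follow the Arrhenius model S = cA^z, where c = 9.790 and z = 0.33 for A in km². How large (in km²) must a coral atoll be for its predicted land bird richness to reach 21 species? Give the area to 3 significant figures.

21 = 9.79 × A^0.33  ⇒  A^0.33 = 21/9.79 = 2.145
ln A = ln(2.145) / 0.33 = 0.7632 / 0.33 = 2.3126
A = e^2.3126 ≈ 10.1 km²

10.1 km²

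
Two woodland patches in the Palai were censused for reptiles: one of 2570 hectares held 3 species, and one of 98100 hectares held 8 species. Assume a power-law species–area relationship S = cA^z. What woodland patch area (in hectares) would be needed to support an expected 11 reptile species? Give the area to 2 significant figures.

320000 hectares

z = ln(8/3) / ln(98100/2570) = 0.9808 / 3.6421 = 0.2693
c = 3 / 2570^0.2693 = 3 / 8.285 = 0.3621
A = (11/0.3621)^(1/0.2693) ⇒ ln A = ln(30.38)/0.2693 = 12.6762
A = e^12.6762 ≈ 320054 hectares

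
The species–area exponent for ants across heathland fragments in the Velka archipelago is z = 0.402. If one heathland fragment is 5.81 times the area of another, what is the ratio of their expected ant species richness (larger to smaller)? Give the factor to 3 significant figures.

2.03

S₂/S₁ = (A₂/A₁)^z = 5.81^0.402
ln(S₂/S₁) = 0.402 × ln 5.81 = 0.402 × 1.7596 = 0.7074
S₂/S₁ = e^0.7074 ≈ 2.029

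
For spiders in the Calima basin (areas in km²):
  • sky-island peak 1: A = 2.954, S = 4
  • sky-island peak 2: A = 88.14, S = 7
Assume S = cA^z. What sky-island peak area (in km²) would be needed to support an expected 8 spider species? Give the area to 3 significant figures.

z = ln(7/4) / ln(88.14/2.954) = 0.5596 / 3.3958 = 0.1648
c = 4 / 2.954^0.1648 = 4 / 1.195 = 3.346
A = (8/3.346)^(1/0.1648) ⇒ ln A = ln(2.391)/0.1648 = 5.2892
A = e^5.2892 ≈ 198.2 km²

198 km²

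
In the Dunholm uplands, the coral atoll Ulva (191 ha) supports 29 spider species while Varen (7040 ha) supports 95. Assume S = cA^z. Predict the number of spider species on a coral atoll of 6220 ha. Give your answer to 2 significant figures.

91

z = ln(95/29) / ln(7040/191) = 1.1866 / 3.6071 = 0.3290
c = 29 / 191^0.3290 = 29 / 5.628 = 5.153
S₃ = 5.153 × 6220^0.3290 = 5.153 × 17.7 ≈ 91.21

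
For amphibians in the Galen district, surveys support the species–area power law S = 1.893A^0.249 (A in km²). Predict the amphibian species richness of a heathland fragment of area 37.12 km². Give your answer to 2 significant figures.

S = 1.893 × 37.12^0.249
ln S = ln 1.893 + 0.249 × ln 37.12 = 0.6382 + 0.249 × 3.6142 = 1.5381
S = e^1.5381 ≈ 4.656

4.7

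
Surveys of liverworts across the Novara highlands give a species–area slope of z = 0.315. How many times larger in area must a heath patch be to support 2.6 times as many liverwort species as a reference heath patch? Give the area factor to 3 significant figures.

20.8

(A₂/A₁)^0.315 = 2.6, so A₂/A₁ = 2.6^(1/0.315) = 2.6^3.175
ln(A₂/A₁) = ln 2.6 / 0.315 = 0.9555 / 0.315 = 3.0334
A₂/A₁ = e^3.0334 ≈ 20.77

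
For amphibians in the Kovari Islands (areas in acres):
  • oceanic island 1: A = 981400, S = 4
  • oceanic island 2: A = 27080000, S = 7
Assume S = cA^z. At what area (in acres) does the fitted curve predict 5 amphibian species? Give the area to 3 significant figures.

3680000 acres

z = ln(7/4) / ln(27080000/981400) = 0.5596 / 3.3176 = 0.1687
c = 4 / 981400^0.1687 = 4 / 10.25 = 0.3902
A = (5/0.3902)^(1/0.1687) ⇒ ln A = ln(12.81)/0.1687 = 15.1196
A = e^15.1196 ≈ 3684323 acres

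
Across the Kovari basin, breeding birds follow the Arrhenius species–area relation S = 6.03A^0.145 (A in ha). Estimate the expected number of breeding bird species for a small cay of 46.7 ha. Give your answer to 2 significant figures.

S = 6.03 × 46.7^0.145
ln S = ln 6.03 + 0.145 × ln 46.7 = 1.7967 + 0.145 × 3.8437 = 2.3541
S = e^2.3541 ≈ 10.53

11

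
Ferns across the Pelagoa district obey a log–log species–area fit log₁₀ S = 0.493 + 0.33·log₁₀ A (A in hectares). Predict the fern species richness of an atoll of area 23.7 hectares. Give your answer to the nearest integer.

9

S = 3.112 × 23.7^0.33
ln S = ln 3.112 + 0.33 × ln 23.7 = 1.1352 + 0.33 × 3.1655 = 2.1798
S = e^2.1798 ≈ 8.844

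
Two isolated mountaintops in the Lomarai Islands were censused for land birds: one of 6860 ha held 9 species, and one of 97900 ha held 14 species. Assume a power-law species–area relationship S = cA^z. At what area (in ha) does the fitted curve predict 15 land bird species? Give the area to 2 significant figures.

150000 ha

z = ln(14/9) / ln(97900/6860) = 0.4418 / 2.6582 = 0.1662
c = 9 / 6860^0.1662 = 9 / 4.342 = 2.073
A = (15/2.073)^(1/0.1662) ⇒ ln A = ln(7.236)/0.1662 = 11.9068
A = e^11.9068 ≈ 148270 ha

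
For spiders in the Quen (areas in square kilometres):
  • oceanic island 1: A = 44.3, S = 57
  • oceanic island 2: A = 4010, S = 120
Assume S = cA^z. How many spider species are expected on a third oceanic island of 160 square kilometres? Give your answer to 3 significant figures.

z = ln(120/57) / ln(4010/44.3) = 0.7444 / 4.5056 = 0.1652
c = 57 / 44.3^0.1652 = 57 / 1.871 = 30.47
S₃ = 30.47 × 160^0.1652 = 30.47 × 2.313 ≈ 70.47

70.5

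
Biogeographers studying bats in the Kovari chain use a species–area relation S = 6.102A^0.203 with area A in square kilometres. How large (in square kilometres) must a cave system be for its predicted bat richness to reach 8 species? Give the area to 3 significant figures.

8 = 6.102 × A^0.203  ⇒  A^0.203 = 8/6.102 = 1.311
ln A = ln(1.311) / 0.203 = 0.2708 / 0.203 = 1.3341
A = e^1.3341 ≈ 3.797 square kilometres

3.80 square kilometres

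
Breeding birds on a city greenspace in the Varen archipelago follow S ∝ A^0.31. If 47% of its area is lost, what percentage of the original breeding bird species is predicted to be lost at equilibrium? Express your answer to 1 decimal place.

S_new/S_old = (A_new/A_old)^z = 0.53^0.31
= exp(0.31 × ln 0.53) = exp(0.31 × -0.6349) = exp(-0.1968) ≈ 0.8213
Fraction lost = 1 − 0.8213 = 0.1787

17.9%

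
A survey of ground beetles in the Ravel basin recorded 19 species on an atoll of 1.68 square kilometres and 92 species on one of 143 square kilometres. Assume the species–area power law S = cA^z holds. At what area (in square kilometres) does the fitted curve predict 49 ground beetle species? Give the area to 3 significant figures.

24.2 square kilometres

z = ln(92/19) / ln(143/1.68) = 1.5773 / 4.4441 = 0.3549
c = 19 / 1.68^0.3549 = 19 / 1.202 = 15.8
A = (49/15.8)^(1/0.3549) ⇒ ln A = ln(3.1)/0.3549 = 3.1880
A = e^3.1880 ≈ 24.24 square kilometres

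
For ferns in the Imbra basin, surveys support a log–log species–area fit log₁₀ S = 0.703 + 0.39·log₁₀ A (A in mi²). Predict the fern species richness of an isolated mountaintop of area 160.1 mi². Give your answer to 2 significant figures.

37

S = 5.047 × 160.1^0.39
ln S = ln 5.047 + 0.39 × ln 160.1 = 1.6187 + 0.39 × 5.0758 = 3.5983
S = e^3.5983 ≈ 36.54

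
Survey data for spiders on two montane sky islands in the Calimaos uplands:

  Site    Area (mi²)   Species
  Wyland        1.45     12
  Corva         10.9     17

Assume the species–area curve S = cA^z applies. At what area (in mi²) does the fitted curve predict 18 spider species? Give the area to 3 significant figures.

z = ln(17/12) / ln(10.9/1.45) = 0.3483 / 2.0172 = 0.1727
c = 12 / 1.45^0.1727 = 12 / 1.066 = 11.25
A = (18/11.25)^(1/0.1727) ⇒ ln A = ln(1.599)/0.1727 = 2.7198
A = e^2.7198 ≈ 15.18 mi²

15.2 mi²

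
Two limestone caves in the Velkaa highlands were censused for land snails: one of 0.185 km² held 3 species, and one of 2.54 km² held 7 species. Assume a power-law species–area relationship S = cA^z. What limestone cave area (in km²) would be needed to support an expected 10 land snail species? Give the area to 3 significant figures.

z = ln(7/3) / ln(2.54/0.185) = 0.8473 / 2.6196 = 0.3235
c = 3 / 0.185^0.3235 = 3 / 0.5794 = 5.178
A = (10/5.178)^(1/0.3235) ⇒ ln A = ln(1.931)/0.3235 = 2.0349
A = e^2.0349 ≈ 7.651 km²

7.65 km²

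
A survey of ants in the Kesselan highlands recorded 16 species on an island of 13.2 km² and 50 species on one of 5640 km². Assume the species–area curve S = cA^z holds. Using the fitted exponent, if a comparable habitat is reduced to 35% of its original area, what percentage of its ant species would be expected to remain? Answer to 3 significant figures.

82.1%

z = ln(50/16) / ln(5640/13.2) = 1.1394 / 6.0574 = 0.1881
S_new/S_old = (A_new/A_old)^z = 0.35^0.1881 = exp(0.1881 × -1.0498) = 0.8208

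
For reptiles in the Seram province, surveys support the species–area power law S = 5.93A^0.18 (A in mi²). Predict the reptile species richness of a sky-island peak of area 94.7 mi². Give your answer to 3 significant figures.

S = 5.93 × 94.7^0.18
ln S = ln 5.93 + 0.18 × ln 94.7 = 1.7800 + 0.18 × 4.5507 = 2.5992
S = e^2.5992 ≈ 13.45

13.5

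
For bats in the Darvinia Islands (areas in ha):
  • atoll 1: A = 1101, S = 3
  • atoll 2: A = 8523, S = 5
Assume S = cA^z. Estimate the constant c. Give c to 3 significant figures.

0.522

z = ln(S₂/S₁) / ln(A₂/A₁) = ln(5/3) / ln(8523/1101) = 0.5108 / 2.0465 = 0.2496
c = S₁ / A₁^z = 3 / 1101^0.2496 = 3 / 5.744 = 0.5223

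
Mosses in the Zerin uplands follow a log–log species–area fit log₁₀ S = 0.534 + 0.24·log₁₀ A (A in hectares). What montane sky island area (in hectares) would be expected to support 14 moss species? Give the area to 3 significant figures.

14 = 3.42 × A^0.24  ⇒  A^0.24 = 14/3.42 = 4.094
ln A = ln(4.094) / 0.24 = 1.4095 / 0.24 = 5.8728
A = e^5.8728 ≈ 355.2 hectares

355 hectares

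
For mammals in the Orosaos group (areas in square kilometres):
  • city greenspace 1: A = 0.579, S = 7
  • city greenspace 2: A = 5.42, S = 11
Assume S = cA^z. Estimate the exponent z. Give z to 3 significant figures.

0.202

Taking logs: ln S = ln c + z ln A, so z = (ln S₂ − ln S₁)/(ln A₂ − ln A₁).
z = ln(11/7) / ln(5.42/0.579) = ln(1.571) / ln(9.361) = 0.4520 / 2.2365 = 0.2021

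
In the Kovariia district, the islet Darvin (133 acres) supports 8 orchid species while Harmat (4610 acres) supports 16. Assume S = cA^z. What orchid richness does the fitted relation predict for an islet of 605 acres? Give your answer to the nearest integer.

z = ln(16/8) / ln(4610/133) = 0.6931 / 3.5456 = 0.1955
c = 8 / 133^0.1955 = 8 / 2.601 = 3.075
S₃ = 3.075 × 605^0.1955 = 3.075 × 3.498 ≈ 10.76

11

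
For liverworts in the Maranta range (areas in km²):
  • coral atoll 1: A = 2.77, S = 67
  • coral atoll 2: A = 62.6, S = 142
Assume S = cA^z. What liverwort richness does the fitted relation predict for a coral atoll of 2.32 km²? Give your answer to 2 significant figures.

64

z = ln(142/67) / ln(62.6/2.77) = 0.7511 / 3.1179 = 0.2409
c = 67 / 2.77^0.2409 = 67 / 1.278 = 52.42
S₃ = 52.42 × 2.32^0.2409 = 52.42 × 1.225 ≈ 64.2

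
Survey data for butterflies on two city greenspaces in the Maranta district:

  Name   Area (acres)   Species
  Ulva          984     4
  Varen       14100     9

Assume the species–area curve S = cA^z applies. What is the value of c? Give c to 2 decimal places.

z = ln(S₂/S₁) / ln(A₂/A₁) = ln(9/4) / ln(14100/984) = 0.8109 / 2.6623 = 0.3046
c = S₁ / A₁^z = 4 / 984^0.3046 = 4 / 8.159 = 0.4902

0.49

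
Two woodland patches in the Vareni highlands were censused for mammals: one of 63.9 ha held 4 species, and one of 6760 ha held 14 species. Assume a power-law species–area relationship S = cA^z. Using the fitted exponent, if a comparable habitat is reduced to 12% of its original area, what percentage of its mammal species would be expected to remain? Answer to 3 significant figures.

56.6%

z = ln(14/4) / ln(6760/63.9) = 1.2528 / 4.6615 = 0.2687
S_new/S_old = (A_new/A_old)^z = 0.12^0.2687 = exp(0.2687 × -2.1203) = 0.5656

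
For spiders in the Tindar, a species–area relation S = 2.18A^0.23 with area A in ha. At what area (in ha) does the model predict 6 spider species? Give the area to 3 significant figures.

81.6 ha

6 = 2.18 × A^0.23  ⇒  A^0.23 = 6/2.18 = 2.752
ln A = ln(2.752) / 0.23 = 1.0124 / 0.23 = 4.4019
A = e^4.4019 ≈ 81.6 ha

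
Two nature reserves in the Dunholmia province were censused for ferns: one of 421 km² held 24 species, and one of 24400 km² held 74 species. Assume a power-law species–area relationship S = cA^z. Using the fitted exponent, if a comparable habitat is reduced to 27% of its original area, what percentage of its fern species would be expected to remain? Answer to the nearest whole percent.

z = ln(74/24) / ln(24400/421) = 1.1260 / 4.0597 = 0.2774
S_new/S_old = (A_new/A_old)^z = 0.27^0.2774 = exp(0.2774 × -1.3093) = 0.6955

70%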